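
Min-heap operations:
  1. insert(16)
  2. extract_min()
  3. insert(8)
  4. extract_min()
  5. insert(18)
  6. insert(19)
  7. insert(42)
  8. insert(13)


insert(16) -> [16]
extract_min()->16, []
insert(8) -> [8]
extract_min()->8, []
insert(18) -> [18]
insert(19) -> [18, 19]
insert(42) -> [18, 19, 42]
insert(13) -> [13, 18, 42, 19]

Final heap: [13, 18, 42, 19]


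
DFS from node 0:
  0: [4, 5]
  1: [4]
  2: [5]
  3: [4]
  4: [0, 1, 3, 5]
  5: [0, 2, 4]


Visit 0, push [5, 4]
Visit 4, push [5, 3, 1]
Visit 1, push []
Visit 3, push []
Visit 5, push [2]
Visit 2, push []

DFS order: [0, 4, 1, 3, 5, 2]


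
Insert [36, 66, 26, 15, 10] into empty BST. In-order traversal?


Insert 36: root
Insert 66: R from 36
Insert 26: L from 36
Insert 15: L from 36 -> L from 26
Insert 10: L from 36 -> L from 26 -> L from 15

In-order: [10, 15, 26, 36, 66]


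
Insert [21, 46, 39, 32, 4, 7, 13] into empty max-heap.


Insert 21: [21]
Insert 46: [46, 21]
Insert 39: [46, 21, 39]
Insert 32: [46, 32, 39, 21]
Insert 4: [46, 32, 39, 21, 4]
Insert 7: [46, 32, 39, 21, 4, 7]
Insert 13: [46, 32, 39, 21, 4, 7, 13]

Final heap: [46, 32, 39, 21, 4, 7, 13]


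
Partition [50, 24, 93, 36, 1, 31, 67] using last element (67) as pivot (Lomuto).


Pivot: 67
  50 <= 67: advance i (no swap)
  24 <= 67: advance i (no swap)
  36 <= 67: swap -> [50, 24, 36, 93, 1, 31, 67]
  1 <= 67: swap -> [50, 24, 36, 1, 93, 31, 67]
  31 <= 67: swap -> [50, 24, 36, 1, 31, 93, 67]
Place pivot at 5: [50, 24, 36, 1, 31, 67, 93]

Partitioned: [50, 24, 36, 1, 31, 67, 93]


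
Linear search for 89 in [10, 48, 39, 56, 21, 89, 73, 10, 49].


i=0: 10!=89
i=1: 48!=89
i=2: 39!=89
i=3: 56!=89
i=4: 21!=89
i=5: 89==89 found!

Found at 5, 6 comps


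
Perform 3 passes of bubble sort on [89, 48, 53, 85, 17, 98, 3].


Initial: [89, 48, 53, 85, 17, 98, 3]
Pass 1: [48, 53, 85, 17, 89, 3, 98] (5 swaps)
Pass 2: [48, 53, 17, 85, 3, 89, 98] (2 swaps)
Pass 3: [48, 17, 53, 3, 85, 89, 98] (2 swaps)

After 3 passes: [48, 17, 53, 3, 85, 89, 98]


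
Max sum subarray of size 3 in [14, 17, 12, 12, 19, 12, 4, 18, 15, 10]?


[0:3]: 43
[1:4]: 41
[2:5]: 43
[3:6]: 43
[4:7]: 35
[5:8]: 34
[6:9]: 37
[7:10]: 43

Max: 43 at [0:3]


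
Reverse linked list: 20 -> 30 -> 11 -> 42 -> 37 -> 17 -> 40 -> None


Step 1: curr=20, set curr.next=prev(None) | reversed so far: 20
Step 2: curr=30, set curr.next=prev(20) | reversed so far: 30 -> 20
Step 3: curr=11, set curr.next=prev(30) | reversed so far: 11 -> 30 -> 20
Step 4: curr=42, set curr.next=prev(11) | reversed so far: 42 -> 11 -> 30 -> 20
Step 5: curr=37, set curr.next=prev(42) | reversed so far: 37 -> 42 -> 11 -> 30 -> 20
Step 6: curr=17, set curr.next=prev(37) | reversed so far: 17 -> 37 -> 42 -> 11 -> 30 -> 20
Step 7: curr=40, set curr.next=prev(17) | reversed so far: 40 -> 17 -> 37 -> 42 -> 11 -> 30 -> 20

40 -> 17 -> 37 -> 42 -> 11 -> 30 -> 20 -> None


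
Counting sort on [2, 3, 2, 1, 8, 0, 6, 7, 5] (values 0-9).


Input: [2, 3, 2, 1, 8, 0, 6, 7, 5]
Counts: [1, 1, 2, 1, 0, 1, 1, 1, 1, 0]

Sorted: [0, 1, 2, 2, 3, 5, 6, 7, 8]


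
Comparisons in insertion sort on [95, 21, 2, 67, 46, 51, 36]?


Algorithm: insertion sort
Input: [95, 21, 2, 67, 46, 51, 36]
Sorted: [2, 21, 36, 46, 51, 67, 95]

16


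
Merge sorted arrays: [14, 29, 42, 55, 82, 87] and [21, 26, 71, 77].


Take 14 from A
Take 21 from B
Take 26 from B
Take 29 from A
Take 42 from A
Take 55 from A
Take 71 from B
Take 77 from B

Merged: [14, 21, 26, 29, 42, 55, 71, 77, 82, 87]


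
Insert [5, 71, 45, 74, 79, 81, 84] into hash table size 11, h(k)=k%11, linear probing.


Insert 5: h=5 -> slot 5
Insert 71: h=5, 1 probes -> slot 6
Insert 45: h=1 -> slot 1
Insert 74: h=8 -> slot 8
Insert 79: h=2 -> slot 2
Insert 81: h=4 -> slot 4
Insert 84: h=7 -> slot 7

Table: [None, 45, 79, None, 81, 5, 71, 84, 74, None, None]


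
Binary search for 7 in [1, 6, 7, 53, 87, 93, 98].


Step 1: lo=0, hi=6, mid=3, val=53
Step 2: lo=0, hi=2, mid=1, val=6
Step 3: lo=2, hi=2, mid=2, val=7

Found at index 2


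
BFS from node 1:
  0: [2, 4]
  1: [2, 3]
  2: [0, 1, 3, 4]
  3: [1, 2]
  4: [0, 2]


Visit 1, enqueue [2, 3]
Visit 2, enqueue [0, 4]
Visit 3, enqueue []
Visit 0, enqueue []
Visit 4, enqueue []

BFS order: [1, 2, 3, 0, 4]


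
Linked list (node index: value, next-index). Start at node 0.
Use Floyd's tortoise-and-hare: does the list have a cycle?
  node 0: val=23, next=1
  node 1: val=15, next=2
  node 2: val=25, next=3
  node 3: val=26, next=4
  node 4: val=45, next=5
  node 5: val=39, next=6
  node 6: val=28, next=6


Floyd's tortoise (slow, +1) and hare (fast, +2):
  init: slow=0, fast=0
  step 1: slow=1, fast=2
  step 2: slow=2, fast=4
  step 3: slow=3, fast=6
  step 4: slow=4, fast=6
  step 5: slow=5, fast=6
  step 6: slow=6, fast=6
  slow == fast at node 6: cycle detected

Cycle: yes


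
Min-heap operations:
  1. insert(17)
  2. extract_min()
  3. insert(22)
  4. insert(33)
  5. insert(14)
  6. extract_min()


insert(17) -> [17]
extract_min()->17, []
insert(22) -> [22]
insert(33) -> [22, 33]
insert(14) -> [14, 33, 22]
extract_min()->14, [22, 33]

Final heap: [22, 33]


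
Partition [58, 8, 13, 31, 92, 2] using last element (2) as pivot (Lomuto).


Pivot: 2
Place pivot at 0: [2, 8, 13, 31, 92, 58]

Partitioned: [2, 8, 13, 31, 92, 58]


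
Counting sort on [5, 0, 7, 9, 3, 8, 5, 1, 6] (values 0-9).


Input: [5, 0, 7, 9, 3, 8, 5, 1, 6]
Counts: [1, 1, 0, 1, 0, 2, 1, 1, 1, 1]

Sorted: [0, 1, 3, 5, 5, 6, 7, 8, 9]


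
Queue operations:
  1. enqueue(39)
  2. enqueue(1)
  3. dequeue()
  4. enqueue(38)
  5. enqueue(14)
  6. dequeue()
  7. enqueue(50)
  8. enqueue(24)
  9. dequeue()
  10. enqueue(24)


enqueue(39) -> [39]
enqueue(1) -> [39, 1]
dequeue()->39, [1]
enqueue(38) -> [1, 38]
enqueue(14) -> [1, 38, 14]
dequeue()->1, [38, 14]
enqueue(50) -> [38, 14, 50]
enqueue(24) -> [38, 14, 50, 24]
dequeue()->38, [14, 50, 24]
enqueue(24) -> [14, 50, 24, 24]

Final queue: [14, 50, 24, 24]


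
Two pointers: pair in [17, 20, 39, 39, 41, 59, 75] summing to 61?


lo=0(17)+hi=6(75)=92
lo=0(17)+hi=5(59)=76
lo=0(17)+hi=4(41)=58
lo=1(20)+hi=4(41)=61

Yes: 20+41=61


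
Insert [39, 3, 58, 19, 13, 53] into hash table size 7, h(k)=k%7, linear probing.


Insert 39: h=4 -> slot 4
Insert 3: h=3 -> slot 3
Insert 58: h=2 -> slot 2
Insert 19: h=5 -> slot 5
Insert 13: h=6 -> slot 6
Insert 53: h=4, 3 probes -> slot 0

Table: [53, None, 58, 3, 39, 19, 13]


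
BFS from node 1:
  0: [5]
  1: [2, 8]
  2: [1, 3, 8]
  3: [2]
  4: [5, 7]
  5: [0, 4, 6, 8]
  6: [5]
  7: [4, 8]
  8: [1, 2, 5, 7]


Visit 1, enqueue [2, 8]
Visit 2, enqueue [3]
Visit 8, enqueue [5, 7]
Visit 3, enqueue []
Visit 5, enqueue [0, 4, 6]
Visit 7, enqueue []
Visit 0, enqueue []
Visit 4, enqueue []
Visit 6, enqueue []

BFS order: [1, 2, 8, 3, 5, 7, 0, 4, 6]


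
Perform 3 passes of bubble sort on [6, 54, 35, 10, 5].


Initial: [6, 54, 35, 10, 5]
Pass 1: [6, 35, 10, 5, 54] (3 swaps)
Pass 2: [6, 10, 5, 35, 54] (2 swaps)
Pass 3: [6, 5, 10, 35, 54] (1 swaps)

After 3 passes: [6, 5, 10, 35, 54]


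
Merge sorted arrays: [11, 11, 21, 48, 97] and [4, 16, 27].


Take 4 from B
Take 11 from A
Take 11 from A
Take 16 from B
Take 21 from A
Take 27 from B

Merged: [4, 11, 11, 16, 21, 27, 48, 97]


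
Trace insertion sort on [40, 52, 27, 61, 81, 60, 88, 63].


Initial: [40, 52, 27, 61, 81, 60, 88, 63]
Insert 52: [40, 52, 27, 61, 81, 60, 88, 63]
Insert 27: [27, 40, 52, 61, 81, 60, 88, 63]
Insert 61: [27, 40, 52, 61, 81, 60, 88, 63]
Insert 81: [27, 40, 52, 61, 81, 60, 88, 63]
Insert 60: [27, 40, 52, 60, 61, 81, 88, 63]
Insert 88: [27, 40, 52, 60, 61, 81, 88, 63]
Insert 63: [27, 40, 52, 60, 61, 63, 81, 88]

Sorted: [27, 40, 52, 60, 61, 63, 81, 88]


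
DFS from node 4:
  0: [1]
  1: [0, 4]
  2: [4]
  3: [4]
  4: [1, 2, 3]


Visit 4, push [3, 2, 1]
Visit 1, push [0]
Visit 0, push []
Visit 2, push []
Visit 3, push []

DFS order: [4, 1, 0, 2, 3]


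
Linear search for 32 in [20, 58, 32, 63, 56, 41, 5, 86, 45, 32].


i=0: 20!=32
i=1: 58!=32
i=2: 32==32 found!

Found at 2, 3 comps


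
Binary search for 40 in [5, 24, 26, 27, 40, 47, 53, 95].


Step 1: lo=0, hi=7, mid=3, val=27
Step 2: lo=4, hi=7, mid=5, val=47
Step 3: lo=4, hi=4, mid=4, val=40

Found at index 4


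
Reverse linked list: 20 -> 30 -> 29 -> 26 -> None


Step 1: curr=20, set curr.next=prev(None) | reversed so far: 20
Step 2: curr=30, set curr.next=prev(20) | reversed so far: 30 -> 20
Step 3: curr=29, set curr.next=prev(30) | reversed so far: 29 -> 30 -> 20
Step 4: curr=26, set curr.next=prev(29) | reversed so far: 26 -> 29 -> 30 -> 20

26 -> 29 -> 30 -> 20 -> None


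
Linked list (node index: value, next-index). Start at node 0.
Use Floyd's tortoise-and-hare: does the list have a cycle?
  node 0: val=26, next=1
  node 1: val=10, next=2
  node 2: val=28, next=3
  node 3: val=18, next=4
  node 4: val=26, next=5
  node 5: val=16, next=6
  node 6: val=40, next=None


Floyd's tortoise (slow, +1) and hare (fast, +2):
  init: slow=0, fast=0
  step 1: slow=1, fast=2
  step 2: slow=2, fast=4
  step 3: slow=3, fast=6
  step 4: fast -> None, no cycle

Cycle: no


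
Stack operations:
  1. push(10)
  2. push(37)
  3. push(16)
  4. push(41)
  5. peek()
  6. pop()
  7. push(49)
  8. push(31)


push(10) -> [10]
push(37) -> [10, 37]
push(16) -> [10, 37, 16]
push(41) -> [10, 37, 16, 41]
peek()->41
pop()->41, [10, 37, 16]
push(49) -> [10, 37, 16, 49]
push(31) -> [10, 37, 16, 49, 31]

Final stack: [10, 37, 16, 49, 31]


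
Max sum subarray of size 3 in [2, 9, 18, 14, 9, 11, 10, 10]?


[0:3]: 29
[1:4]: 41
[2:5]: 41
[3:6]: 34
[4:7]: 30
[5:8]: 31

Max: 41 at [1:4]


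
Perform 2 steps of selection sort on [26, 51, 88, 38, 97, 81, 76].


Initial: [26, 51, 88, 38, 97, 81, 76]
Step 1: min=26 at 0
  Swap: [26, 51, 88, 38, 97, 81, 76]
Step 2: min=38 at 3
  Swap: [26, 38, 88, 51, 97, 81, 76]

After 2 steps: [26, 38, 88, 51, 97, 81, 76]


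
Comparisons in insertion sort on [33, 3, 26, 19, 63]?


Algorithm: insertion sort
Input: [33, 3, 26, 19, 63]
Sorted: [3, 19, 26, 33, 63]

7


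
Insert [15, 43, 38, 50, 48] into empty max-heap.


Insert 15: [15]
Insert 43: [43, 15]
Insert 38: [43, 15, 38]
Insert 50: [50, 43, 38, 15]
Insert 48: [50, 48, 38, 15, 43]

Final heap: [50, 48, 38, 15, 43]


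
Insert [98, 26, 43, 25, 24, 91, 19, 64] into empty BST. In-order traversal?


Insert 98: root
Insert 26: L from 98
Insert 43: L from 98 -> R from 26
Insert 25: L from 98 -> L from 26
Insert 24: L from 98 -> L from 26 -> L from 25
Insert 91: L from 98 -> R from 26 -> R from 43
Insert 19: L from 98 -> L from 26 -> L from 25 -> L from 24
Insert 64: L from 98 -> R from 26 -> R from 43 -> L from 91

In-order: [19, 24, 25, 26, 43, 64, 91, 98]


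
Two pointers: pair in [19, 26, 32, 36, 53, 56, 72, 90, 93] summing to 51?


lo=0(19)+hi=8(93)=112
lo=0(19)+hi=7(90)=109
lo=0(19)+hi=6(72)=91
lo=0(19)+hi=5(56)=75
lo=0(19)+hi=4(53)=72
lo=0(19)+hi=3(36)=55
lo=0(19)+hi=2(32)=51

Yes: 19+32=51


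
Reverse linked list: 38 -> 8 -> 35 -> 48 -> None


Step 1: curr=38, set curr.next=prev(None) | reversed so far: 38
Step 2: curr=8, set curr.next=prev(38) | reversed so far: 8 -> 38
Step 3: curr=35, set curr.next=prev(8) | reversed so far: 35 -> 8 -> 38
Step 4: curr=48, set curr.next=prev(35) | reversed so far: 48 -> 35 -> 8 -> 38

48 -> 35 -> 8 -> 38 -> None


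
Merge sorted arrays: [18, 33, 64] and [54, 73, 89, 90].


Take 18 from A
Take 33 from A
Take 54 from B
Take 64 from A

Merged: [18, 33, 54, 64, 73, 89, 90]


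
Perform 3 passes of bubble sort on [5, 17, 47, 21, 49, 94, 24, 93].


Initial: [5, 17, 47, 21, 49, 94, 24, 93]
Pass 1: [5, 17, 21, 47, 49, 24, 93, 94] (3 swaps)
Pass 2: [5, 17, 21, 47, 24, 49, 93, 94] (1 swaps)
Pass 3: [5, 17, 21, 24, 47, 49, 93, 94] (1 swaps)

After 3 passes: [5, 17, 21, 24, 47, 49, 93, 94]


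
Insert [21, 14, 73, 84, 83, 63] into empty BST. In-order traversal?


Insert 21: root
Insert 14: L from 21
Insert 73: R from 21
Insert 84: R from 21 -> R from 73
Insert 83: R from 21 -> R from 73 -> L from 84
Insert 63: R from 21 -> L from 73

In-order: [14, 21, 63, 73, 83, 84]


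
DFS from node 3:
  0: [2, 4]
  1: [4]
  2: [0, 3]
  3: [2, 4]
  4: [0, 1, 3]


Visit 3, push [4, 2]
Visit 2, push [0]
Visit 0, push [4]
Visit 4, push [1]
Visit 1, push []

DFS order: [3, 2, 0, 4, 1]


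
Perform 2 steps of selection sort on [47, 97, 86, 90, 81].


Initial: [47, 97, 86, 90, 81]
Step 1: min=47 at 0
  Swap: [47, 97, 86, 90, 81]
Step 2: min=81 at 4
  Swap: [47, 81, 86, 90, 97]

After 2 steps: [47, 81, 86, 90, 97]


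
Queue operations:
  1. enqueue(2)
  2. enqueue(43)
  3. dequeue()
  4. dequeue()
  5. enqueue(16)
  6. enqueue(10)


enqueue(2) -> [2]
enqueue(43) -> [2, 43]
dequeue()->2, [43]
dequeue()->43, []
enqueue(16) -> [16]
enqueue(10) -> [16, 10]

Final queue: [16, 10]


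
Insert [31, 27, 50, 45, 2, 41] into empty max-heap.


Insert 31: [31]
Insert 27: [31, 27]
Insert 50: [50, 27, 31]
Insert 45: [50, 45, 31, 27]
Insert 2: [50, 45, 31, 27, 2]
Insert 41: [50, 45, 41, 27, 2, 31]

Final heap: [50, 45, 41, 27, 2, 31]


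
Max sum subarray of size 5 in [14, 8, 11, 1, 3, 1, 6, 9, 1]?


[0:5]: 37
[1:6]: 24
[2:7]: 22
[3:8]: 20
[4:9]: 20

Max: 37 at [0:5]


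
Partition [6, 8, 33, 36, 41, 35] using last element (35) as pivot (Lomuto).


Pivot: 35
  6 <= 35: advance i (no swap)
  8 <= 35: advance i (no swap)
  33 <= 35: advance i (no swap)
Place pivot at 3: [6, 8, 33, 35, 41, 36]

Partitioned: [6, 8, 33, 35, 41, 36]


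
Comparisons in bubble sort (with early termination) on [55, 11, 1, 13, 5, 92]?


Algorithm: bubble sort (with early termination)
Input: [55, 11, 1, 13, 5, 92]
Sorted: [1, 5, 11, 13, 55, 92]

14


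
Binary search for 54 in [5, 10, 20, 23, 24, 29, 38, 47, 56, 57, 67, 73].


Step 1: lo=0, hi=11, mid=5, val=29
Step 2: lo=6, hi=11, mid=8, val=56
Step 3: lo=6, hi=7, mid=6, val=38
Step 4: lo=7, hi=7, mid=7, val=47

Not found


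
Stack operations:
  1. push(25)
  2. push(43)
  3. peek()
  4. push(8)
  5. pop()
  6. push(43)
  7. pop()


push(25) -> [25]
push(43) -> [25, 43]
peek()->43
push(8) -> [25, 43, 8]
pop()->8, [25, 43]
push(43) -> [25, 43, 43]
pop()->43, [25, 43]

Final stack: [25, 43]


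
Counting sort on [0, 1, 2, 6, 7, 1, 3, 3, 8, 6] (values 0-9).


Input: [0, 1, 2, 6, 7, 1, 3, 3, 8, 6]
Counts: [1, 2, 1, 2, 0, 0, 2, 1, 1, 0]

Sorted: [0, 1, 1, 2, 3, 3, 6, 6, 7, 8]


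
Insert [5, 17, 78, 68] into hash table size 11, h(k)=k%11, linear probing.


Insert 5: h=5 -> slot 5
Insert 17: h=6 -> slot 6
Insert 78: h=1 -> slot 1
Insert 68: h=2 -> slot 2

Table: [None, 78, 68, None, None, 5, 17, None, None, None, None]


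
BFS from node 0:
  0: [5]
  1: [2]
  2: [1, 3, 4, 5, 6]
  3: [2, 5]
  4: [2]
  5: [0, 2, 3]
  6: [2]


Visit 0, enqueue [5]
Visit 5, enqueue [2, 3]
Visit 2, enqueue [1, 4, 6]
Visit 3, enqueue []
Visit 1, enqueue []
Visit 4, enqueue []
Visit 6, enqueue []

BFS order: [0, 5, 2, 3, 1, 4, 6]


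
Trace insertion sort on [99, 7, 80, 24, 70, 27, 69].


Initial: [99, 7, 80, 24, 70, 27, 69]
Insert 7: [7, 99, 80, 24, 70, 27, 69]
Insert 80: [7, 80, 99, 24, 70, 27, 69]
Insert 24: [7, 24, 80, 99, 70, 27, 69]
Insert 70: [7, 24, 70, 80, 99, 27, 69]
Insert 27: [7, 24, 27, 70, 80, 99, 69]
Insert 69: [7, 24, 27, 69, 70, 80, 99]

Sorted: [7, 24, 27, 69, 70, 80, 99]


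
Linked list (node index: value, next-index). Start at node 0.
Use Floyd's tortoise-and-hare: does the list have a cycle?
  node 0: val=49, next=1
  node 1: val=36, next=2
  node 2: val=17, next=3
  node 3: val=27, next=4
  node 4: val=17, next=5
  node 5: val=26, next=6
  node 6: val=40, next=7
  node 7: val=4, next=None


Floyd's tortoise (slow, +1) and hare (fast, +2):
  init: slow=0, fast=0
  step 1: slow=1, fast=2
  step 2: slow=2, fast=4
  step 3: slow=3, fast=6
  step 4: fast 6->7->None, no cycle

Cycle: no


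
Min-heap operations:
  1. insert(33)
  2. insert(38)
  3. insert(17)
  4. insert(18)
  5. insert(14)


insert(33) -> [33]
insert(38) -> [33, 38]
insert(17) -> [17, 38, 33]
insert(18) -> [17, 18, 33, 38]
insert(14) -> [14, 17, 33, 38, 18]

Final heap: [14, 17, 33, 38, 18]


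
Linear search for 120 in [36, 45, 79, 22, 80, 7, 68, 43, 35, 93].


i=0: 36!=120
i=1: 45!=120
i=2: 79!=120
i=3: 22!=120
i=4: 80!=120
i=5: 7!=120
i=6: 68!=120
i=7: 43!=120
i=8: 35!=120
i=9: 93!=120

Not found, 10 comps


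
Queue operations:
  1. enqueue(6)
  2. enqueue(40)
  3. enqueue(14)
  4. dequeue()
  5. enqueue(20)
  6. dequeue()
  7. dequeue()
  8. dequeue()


enqueue(6) -> [6]
enqueue(40) -> [6, 40]
enqueue(14) -> [6, 40, 14]
dequeue()->6, [40, 14]
enqueue(20) -> [40, 14, 20]
dequeue()->40, [14, 20]
dequeue()->14, [20]
dequeue()->20, []

Final queue: []


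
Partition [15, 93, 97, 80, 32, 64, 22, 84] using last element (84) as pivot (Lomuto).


Pivot: 84
  15 <= 84: advance i (no swap)
  80 <= 84: swap -> [15, 80, 97, 93, 32, 64, 22, 84]
  32 <= 84: swap -> [15, 80, 32, 93, 97, 64, 22, 84]
  64 <= 84: swap -> [15, 80, 32, 64, 97, 93, 22, 84]
  22 <= 84: swap -> [15, 80, 32, 64, 22, 93, 97, 84]
Place pivot at 5: [15, 80, 32, 64, 22, 84, 97, 93]

Partitioned: [15, 80, 32, 64, 22, 84, 97, 93]


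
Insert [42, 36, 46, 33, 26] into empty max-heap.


Insert 42: [42]
Insert 36: [42, 36]
Insert 46: [46, 36, 42]
Insert 33: [46, 36, 42, 33]
Insert 26: [46, 36, 42, 33, 26]

Final heap: [46, 36, 42, 33, 26]


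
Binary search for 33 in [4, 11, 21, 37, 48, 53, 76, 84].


Step 1: lo=0, hi=7, mid=3, val=37
Step 2: lo=0, hi=2, mid=1, val=11
Step 3: lo=2, hi=2, mid=2, val=21

Not found


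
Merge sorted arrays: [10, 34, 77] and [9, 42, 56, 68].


Take 9 from B
Take 10 from A
Take 34 from A
Take 42 from B
Take 56 from B
Take 68 from B

Merged: [9, 10, 34, 42, 56, 68, 77]


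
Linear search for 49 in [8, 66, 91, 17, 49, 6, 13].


i=0: 8!=49
i=1: 66!=49
i=2: 91!=49
i=3: 17!=49
i=4: 49==49 found!

Found at 4, 5 comps


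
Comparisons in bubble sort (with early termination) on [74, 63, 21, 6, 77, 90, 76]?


Algorithm: bubble sort (with early termination)
Input: [74, 63, 21, 6, 77, 90, 76]
Sorted: [6, 21, 63, 74, 76, 77, 90]

18


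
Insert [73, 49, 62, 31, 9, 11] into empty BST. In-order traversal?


Insert 73: root
Insert 49: L from 73
Insert 62: L from 73 -> R from 49
Insert 31: L from 73 -> L from 49
Insert 9: L from 73 -> L from 49 -> L from 31
Insert 11: L from 73 -> L from 49 -> L from 31 -> R from 9

In-order: [9, 11, 31, 49, 62, 73]


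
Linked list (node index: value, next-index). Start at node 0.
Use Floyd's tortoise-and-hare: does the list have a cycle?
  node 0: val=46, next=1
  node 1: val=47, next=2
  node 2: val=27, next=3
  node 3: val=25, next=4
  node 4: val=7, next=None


Floyd's tortoise (slow, +1) and hare (fast, +2):
  init: slow=0, fast=0
  step 1: slow=1, fast=2
  step 2: slow=2, fast=4
  step 3: fast -> None, no cycle

Cycle: no


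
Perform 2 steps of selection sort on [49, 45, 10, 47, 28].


Initial: [49, 45, 10, 47, 28]
Step 1: min=10 at 2
  Swap: [10, 45, 49, 47, 28]
Step 2: min=28 at 4
  Swap: [10, 28, 49, 47, 45]

After 2 steps: [10, 28, 49, 47, 45]


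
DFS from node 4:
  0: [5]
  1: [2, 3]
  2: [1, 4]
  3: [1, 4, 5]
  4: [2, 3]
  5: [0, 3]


Visit 4, push [3, 2]
Visit 2, push [1]
Visit 1, push [3]
Visit 3, push [5]
Visit 5, push [0]
Visit 0, push []

DFS order: [4, 2, 1, 3, 5, 0]


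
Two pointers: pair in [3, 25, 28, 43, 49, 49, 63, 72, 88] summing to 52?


lo=0(3)+hi=8(88)=91
lo=0(3)+hi=7(72)=75
lo=0(3)+hi=6(63)=66
lo=0(3)+hi=5(49)=52

Yes: 3+49=52


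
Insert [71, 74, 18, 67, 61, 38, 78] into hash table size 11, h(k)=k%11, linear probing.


Insert 71: h=5 -> slot 5
Insert 74: h=8 -> slot 8
Insert 18: h=7 -> slot 7
Insert 67: h=1 -> slot 1
Insert 61: h=6 -> slot 6
Insert 38: h=5, 4 probes -> slot 9
Insert 78: h=1, 1 probes -> slot 2

Table: [None, 67, 78, None, None, 71, 61, 18, 74, 38, None]


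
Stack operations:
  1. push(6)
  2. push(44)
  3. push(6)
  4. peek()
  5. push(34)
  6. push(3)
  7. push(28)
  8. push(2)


push(6) -> [6]
push(44) -> [6, 44]
push(6) -> [6, 44, 6]
peek()->6
push(34) -> [6, 44, 6, 34]
push(3) -> [6, 44, 6, 34, 3]
push(28) -> [6, 44, 6, 34, 3, 28]
push(2) -> [6, 44, 6, 34, 3, 28, 2]

Final stack: [6, 44, 6, 34, 3, 28, 2]


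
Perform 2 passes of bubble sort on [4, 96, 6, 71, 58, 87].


Initial: [4, 96, 6, 71, 58, 87]
Pass 1: [4, 6, 71, 58, 87, 96] (4 swaps)
Pass 2: [4, 6, 58, 71, 87, 96] (1 swaps)

After 2 passes: [4, 6, 58, 71, 87, 96]


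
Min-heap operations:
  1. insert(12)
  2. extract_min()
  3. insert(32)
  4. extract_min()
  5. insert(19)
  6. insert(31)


insert(12) -> [12]
extract_min()->12, []
insert(32) -> [32]
extract_min()->32, []
insert(19) -> [19]
insert(31) -> [19, 31]

Final heap: [19, 31]


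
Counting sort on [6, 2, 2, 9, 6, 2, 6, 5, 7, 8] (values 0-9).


Input: [6, 2, 2, 9, 6, 2, 6, 5, 7, 8]
Counts: [0, 0, 3, 0, 0, 1, 3, 1, 1, 1]

Sorted: [2, 2, 2, 5, 6, 6, 6, 7, 8, 9]


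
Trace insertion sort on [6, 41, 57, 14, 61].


Initial: [6, 41, 57, 14, 61]
Insert 41: [6, 41, 57, 14, 61]
Insert 57: [6, 41, 57, 14, 61]
Insert 14: [6, 14, 41, 57, 61]
Insert 61: [6, 14, 41, 57, 61]

Sorted: [6, 14, 41, 57, 61]


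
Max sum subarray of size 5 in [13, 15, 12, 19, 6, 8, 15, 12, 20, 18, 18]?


[0:5]: 65
[1:6]: 60
[2:7]: 60
[3:8]: 60
[4:9]: 61
[5:10]: 73
[6:11]: 83

Max: 83 at [6:11]


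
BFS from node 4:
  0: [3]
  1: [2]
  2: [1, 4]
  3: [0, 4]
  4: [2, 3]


Visit 4, enqueue [2, 3]
Visit 2, enqueue [1]
Visit 3, enqueue [0]
Visit 1, enqueue []
Visit 0, enqueue []

BFS order: [4, 2, 3, 1, 0]


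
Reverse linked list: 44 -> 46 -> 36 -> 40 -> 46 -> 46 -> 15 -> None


Step 1: curr=44, set curr.next=prev(None) | reversed so far: 44
Step 2: curr=46, set curr.next=prev(44) | reversed so far: 46 -> 44
Step 3: curr=36, set curr.next=prev(46) | reversed so far: 36 -> 46 -> 44
Step 4: curr=40, set curr.next=prev(36) | reversed so far: 40 -> 36 -> 46 -> 44
Step 5: curr=46, set curr.next=prev(40) | reversed so far: 46 -> 40 -> 36 -> 46 -> 44
Step 6: curr=46, set curr.next=prev(46) | reversed so far: 46 -> 46 -> 40 -> 36 -> 46 -> 44
Step 7: curr=15, set curr.next=prev(46) | reversed so far: 15 -> 46 -> 46 -> 40 -> 36 -> 46 -> 44

15 -> 46 -> 46 -> 40 -> 36 -> 46 -> 44 -> None


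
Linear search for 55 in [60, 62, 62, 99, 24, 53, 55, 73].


i=0: 60!=55
i=1: 62!=55
i=2: 62!=55
i=3: 99!=55
i=4: 24!=55
i=5: 53!=55
i=6: 55==55 found!

Found at 6, 7 comps


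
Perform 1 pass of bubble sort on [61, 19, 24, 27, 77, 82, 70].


Initial: [61, 19, 24, 27, 77, 82, 70]
Pass 1: [19, 24, 27, 61, 77, 70, 82] (4 swaps)

After 1 pass: [19, 24, 27, 61, 77, 70, 82]


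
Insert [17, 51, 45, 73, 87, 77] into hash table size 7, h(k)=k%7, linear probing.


Insert 17: h=3 -> slot 3
Insert 51: h=2 -> slot 2
Insert 45: h=3, 1 probes -> slot 4
Insert 73: h=3, 2 probes -> slot 5
Insert 87: h=3, 3 probes -> slot 6
Insert 77: h=0 -> slot 0

Table: [77, None, 51, 17, 45, 73, 87]


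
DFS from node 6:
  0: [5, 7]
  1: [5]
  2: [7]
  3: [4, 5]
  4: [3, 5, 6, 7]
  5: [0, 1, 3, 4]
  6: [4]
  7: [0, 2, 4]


Visit 6, push [4]
Visit 4, push [7, 5, 3]
Visit 3, push [5]
Visit 5, push [1, 0]
Visit 0, push [7]
Visit 7, push [2]
Visit 2, push []
Visit 1, push []

DFS order: [6, 4, 3, 5, 0, 7, 2, 1]


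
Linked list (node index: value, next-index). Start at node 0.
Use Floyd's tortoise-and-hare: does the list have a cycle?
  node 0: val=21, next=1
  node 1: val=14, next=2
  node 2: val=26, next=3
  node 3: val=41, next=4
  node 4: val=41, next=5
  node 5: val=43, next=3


Floyd's tortoise (slow, +1) and hare (fast, +2):
  init: slow=0, fast=0
  step 1: slow=1, fast=2
  step 2: slow=2, fast=4
  step 3: slow=3, fast=3
  slow == fast at node 3: cycle detected

Cycle: yes


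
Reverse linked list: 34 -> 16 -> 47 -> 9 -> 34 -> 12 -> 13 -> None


Step 1: curr=34, set curr.next=prev(None) | reversed so far: 34
Step 2: curr=16, set curr.next=prev(34) | reversed so far: 16 -> 34
Step 3: curr=47, set curr.next=prev(16) | reversed so far: 47 -> 16 -> 34
Step 4: curr=9, set curr.next=prev(47) | reversed so far: 9 -> 47 -> 16 -> 34
Step 5: curr=34, set curr.next=prev(9) | reversed so far: 34 -> 9 -> 47 -> 16 -> 34
Step 6: curr=12, set curr.next=prev(34) | reversed so far: 12 -> 34 -> 9 -> 47 -> 16 -> 34
Step 7: curr=13, set curr.next=prev(12) | reversed so far: 13 -> 12 -> 34 -> 9 -> 47 -> 16 -> 34

13 -> 12 -> 34 -> 9 -> 47 -> 16 -> 34 -> None


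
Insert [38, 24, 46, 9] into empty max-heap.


Insert 38: [38]
Insert 24: [38, 24]
Insert 46: [46, 24, 38]
Insert 9: [46, 24, 38, 9]

Final heap: [46, 24, 38, 9]


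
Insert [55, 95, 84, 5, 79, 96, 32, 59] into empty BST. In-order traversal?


Insert 55: root
Insert 95: R from 55
Insert 84: R from 55 -> L from 95
Insert 5: L from 55
Insert 79: R from 55 -> L from 95 -> L from 84
Insert 96: R from 55 -> R from 95
Insert 32: L from 55 -> R from 5
Insert 59: R from 55 -> L from 95 -> L from 84 -> L from 79

In-order: [5, 32, 55, 59, 79, 84, 95, 96]


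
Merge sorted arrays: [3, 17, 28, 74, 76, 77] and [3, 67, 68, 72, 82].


Take 3 from A
Take 3 from B
Take 17 from A
Take 28 from A
Take 67 from B
Take 68 from B
Take 72 from B
Take 74 from A
Take 76 from A
Take 77 from A

Merged: [3, 3, 17, 28, 67, 68, 72, 74, 76, 77, 82]


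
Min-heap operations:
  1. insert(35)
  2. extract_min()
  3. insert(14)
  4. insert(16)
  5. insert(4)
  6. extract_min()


insert(35) -> [35]
extract_min()->35, []
insert(14) -> [14]
insert(16) -> [14, 16]
insert(4) -> [4, 16, 14]
extract_min()->4, [14, 16]

Final heap: [14, 16]


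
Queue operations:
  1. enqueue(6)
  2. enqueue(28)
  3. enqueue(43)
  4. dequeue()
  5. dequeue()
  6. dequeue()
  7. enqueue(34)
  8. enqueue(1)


enqueue(6) -> [6]
enqueue(28) -> [6, 28]
enqueue(43) -> [6, 28, 43]
dequeue()->6, [28, 43]
dequeue()->28, [43]
dequeue()->43, []
enqueue(34) -> [34]
enqueue(1) -> [34, 1]

Final queue: [34, 1]


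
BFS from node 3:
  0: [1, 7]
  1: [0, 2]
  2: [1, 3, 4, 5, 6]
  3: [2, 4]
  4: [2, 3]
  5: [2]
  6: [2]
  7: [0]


Visit 3, enqueue [2, 4]
Visit 2, enqueue [1, 5, 6]
Visit 4, enqueue []
Visit 1, enqueue [0]
Visit 5, enqueue []
Visit 6, enqueue []
Visit 0, enqueue [7]
Visit 7, enqueue []

BFS order: [3, 2, 4, 1, 5, 6, 0, 7]


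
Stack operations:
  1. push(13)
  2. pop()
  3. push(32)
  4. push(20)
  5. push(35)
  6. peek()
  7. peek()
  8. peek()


push(13) -> [13]
pop()->13, []
push(32) -> [32]
push(20) -> [32, 20]
push(35) -> [32, 20, 35]
peek()->35
peek()->35
peek()->35

Final stack: [32, 20, 35]


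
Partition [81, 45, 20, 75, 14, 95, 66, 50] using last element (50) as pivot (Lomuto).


Pivot: 50
  45 <= 50: swap -> [45, 81, 20, 75, 14, 95, 66, 50]
  20 <= 50: swap -> [45, 20, 81, 75, 14, 95, 66, 50]
  14 <= 50: swap -> [45, 20, 14, 75, 81, 95, 66, 50]
Place pivot at 3: [45, 20, 14, 50, 81, 95, 66, 75]

Partitioned: [45, 20, 14, 50, 81, 95, 66, 75]


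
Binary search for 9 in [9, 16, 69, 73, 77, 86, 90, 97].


Step 1: lo=0, hi=7, mid=3, val=73
Step 2: lo=0, hi=2, mid=1, val=16
Step 3: lo=0, hi=0, mid=0, val=9

Found at index 0


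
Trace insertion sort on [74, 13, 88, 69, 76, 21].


Initial: [74, 13, 88, 69, 76, 21]
Insert 13: [13, 74, 88, 69, 76, 21]
Insert 88: [13, 74, 88, 69, 76, 21]
Insert 69: [13, 69, 74, 88, 76, 21]
Insert 76: [13, 69, 74, 76, 88, 21]
Insert 21: [13, 21, 69, 74, 76, 88]

Sorted: [13, 21, 69, 74, 76, 88]


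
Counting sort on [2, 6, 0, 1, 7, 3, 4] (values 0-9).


Input: [2, 6, 0, 1, 7, 3, 4]
Counts: [1, 1, 1, 1, 1, 0, 1, 1, 0, 0]

Sorted: [0, 1, 2, 3, 4, 6, 7]


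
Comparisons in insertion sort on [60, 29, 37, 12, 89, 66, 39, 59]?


Algorithm: insertion sort
Input: [60, 29, 37, 12, 89, 66, 39, 59]
Sorted: [12, 29, 37, 39, 59, 60, 66, 89]

17


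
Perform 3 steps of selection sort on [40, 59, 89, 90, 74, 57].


Initial: [40, 59, 89, 90, 74, 57]
Step 1: min=40 at 0
  Swap: [40, 59, 89, 90, 74, 57]
Step 2: min=57 at 5
  Swap: [40, 57, 89, 90, 74, 59]
Step 3: min=59 at 5
  Swap: [40, 57, 59, 90, 74, 89]

After 3 steps: [40, 57, 59, 90, 74, 89]


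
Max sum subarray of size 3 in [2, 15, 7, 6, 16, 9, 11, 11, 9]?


[0:3]: 24
[1:4]: 28
[2:5]: 29
[3:6]: 31
[4:7]: 36
[5:8]: 31
[6:9]: 31

Max: 36 at [4:7]


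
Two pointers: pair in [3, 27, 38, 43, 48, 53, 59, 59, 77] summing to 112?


lo=0(3)+hi=8(77)=80
lo=1(27)+hi=8(77)=104
lo=2(38)+hi=8(77)=115
lo=2(38)+hi=7(59)=97
lo=3(43)+hi=7(59)=102
lo=4(48)+hi=7(59)=107
lo=5(53)+hi=7(59)=112

Yes: 53+59=112


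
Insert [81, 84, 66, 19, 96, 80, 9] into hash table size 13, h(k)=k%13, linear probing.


Insert 81: h=3 -> slot 3
Insert 84: h=6 -> slot 6
Insert 66: h=1 -> slot 1
Insert 19: h=6, 1 probes -> slot 7
Insert 96: h=5 -> slot 5
Insert 80: h=2 -> slot 2
Insert 9: h=9 -> slot 9

Table: [None, 66, 80, 81, None, 96, 84, 19, None, 9, None, None, None]


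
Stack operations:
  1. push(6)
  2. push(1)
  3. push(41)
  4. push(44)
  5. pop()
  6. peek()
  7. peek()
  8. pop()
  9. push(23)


push(6) -> [6]
push(1) -> [6, 1]
push(41) -> [6, 1, 41]
push(44) -> [6, 1, 41, 44]
pop()->44, [6, 1, 41]
peek()->41
peek()->41
pop()->41, [6, 1]
push(23) -> [6, 1, 23]

Final stack: [6, 1, 23]


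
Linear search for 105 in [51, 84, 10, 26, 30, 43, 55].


i=0: 51!=105
i=1: 84!=105
i=2: 10!=105
i=3: 26!=105
i=4: 30!=105
i=5: 43!=105
i=6: 55!=105

Not found, 7 comps


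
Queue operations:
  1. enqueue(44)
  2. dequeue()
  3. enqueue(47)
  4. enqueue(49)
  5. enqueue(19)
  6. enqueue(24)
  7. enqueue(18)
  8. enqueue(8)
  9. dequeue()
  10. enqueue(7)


enqueue(44) -> [44]
dequeue()->44, []
enqueue(47) -> [47]
enqueue(49) -> [47, 49]
enqueue(19) -> [47, 49, 19]
enqueue(24) -> [47, 49, 19, 24]
enqueue(18) -> [47, 49, 19, 24, 18]
enqueue(8) -> [47, 49, 19, 24, 18, 8]
dequeue()->47, [49, 19, 24, 18, 8]
enqueue(7) -> [49, 19, 24, 18, 8, 7]

Final queue: [49, 19, 24, 18, 8, 7]


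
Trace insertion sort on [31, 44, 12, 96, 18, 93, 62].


Initial: [31, 44, 12, 96, 18, 93, 62]
Insert 44: [31, 44, 12, 96, 18, 93, 62]
Insert 12: [12, 31, 44, 96, 18, 93, 62]
Insert 96: [12, 31, 44, 96, 18, 93, 62]
Insert 18: [12, 18, 31, 44, 96, 93, 62]
Insert 93: [12, 18, 31, 44, 93, 96, 62]
Insert 62: [12, 18, 31, 44, 62, 93, 96]

Sorted: [12, 18, 31, 44, 62, 93, 96]


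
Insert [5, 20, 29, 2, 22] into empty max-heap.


Insert 5: [5]
Insert 20: [20, 5]
Insert 29: [29, 5, 20]
Insert 2: [29, 5, 20, 2]
Insert 22: [29, 22, 20, 2, 5]

Final heap: [29, 22, 20, 2, 5]


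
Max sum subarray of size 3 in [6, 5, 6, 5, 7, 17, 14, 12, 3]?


[0:3]: 17
[1:4]: 16
[2:5]: 18
[3:6]: 29
[4:7]: 38
[5:8]: 43
[6:9]: 29

Max: 43 at [5:8]


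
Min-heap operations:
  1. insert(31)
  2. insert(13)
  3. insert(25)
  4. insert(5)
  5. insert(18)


insert(31) -> [31]
insert(13) -> [13, 31]
insert(25) -> [13, 31, 25]
insert(5) -> [5, 13, 25, 31]
insert(18) -> [5, 13, 25, 31, 18]

Final heap: [5, 13, 25, 31, 18]


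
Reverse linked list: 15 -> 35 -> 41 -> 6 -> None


Step 1: curr=15, set curr.next=prev(None) | reversed so far: 15
Step 2: curr=35, set curr.next=prev(15) | reversed so far: 35 -> 15
Step 3: curr=41, set curr.next=prev(35) | reversed so far: 41 -> 35 -> 15
Step 4: curr=6, set curr.next=prev(41) | reversed so far: 6 -> 41 -> 35 -> 15

6 -> 41 -> 35 -> 15 -> None


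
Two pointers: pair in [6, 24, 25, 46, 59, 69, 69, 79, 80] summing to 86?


lo=0(6)+hi=8(80)=86

Yes: 6+80=86


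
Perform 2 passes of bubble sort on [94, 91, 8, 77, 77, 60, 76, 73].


Initial: [94, 91, 8, 77, 77, 60, 76, 73]
Pass 1: [91, 8, 77, 77, 60, 76, 73, 94] (7 swaps)
Pass 2: [8, 77, 77, 60, 76, 73, 91, 94] (6 swaps)

After 2 passes: [8, 77, 77, 60, 76, 73, 91, 94]


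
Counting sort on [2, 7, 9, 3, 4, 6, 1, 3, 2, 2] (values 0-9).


Input: [2, 7, 9, 3, 4, 6, 1, 3, 2, 2]
Counts: [0, 1, 3, 2, 1, 0, 1, 1, 0, 1]

Sorted: [1, 2, 2, 2, 3, 3, 4, 6, 7, 9]


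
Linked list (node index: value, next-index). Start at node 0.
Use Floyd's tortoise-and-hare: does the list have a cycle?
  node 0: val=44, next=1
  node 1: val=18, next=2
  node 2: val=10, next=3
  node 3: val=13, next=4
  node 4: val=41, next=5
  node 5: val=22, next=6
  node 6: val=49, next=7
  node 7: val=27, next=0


Floyd's tortoise (slow, +1) and hare (fast, +2):
  init: slow=0, fast=0
  step 1: slow=1, fast=2
  step 2: slow=2, fast=4
  step 3: slow=3, fast=6
  step 4: slow=4, fast=0
  step 5: slow=5, fast=2
  step 6: slow=6, fast=4
  step 7: slow=7, fast=6
  step 8: slow=0, fast=0
  slow == fast at node 0: cycle detected

Cycle: yes


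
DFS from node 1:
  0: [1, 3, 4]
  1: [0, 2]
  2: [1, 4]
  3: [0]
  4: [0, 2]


Visit 1, push [2, 0]
Visit 0, push [4, 3]
Visit 3, push []
Visit 4, push [2]
Visit 2, push []

DFS order: [1, 0, 3, 4, 2]


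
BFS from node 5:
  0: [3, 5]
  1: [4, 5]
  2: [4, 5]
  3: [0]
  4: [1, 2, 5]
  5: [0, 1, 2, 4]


Visit 5, enqueue [0, 1, 2, 4]
Visit 0, enqueue [3]
Visit 1, enqueue []
Visit 2, enqueue []
Visit 4, enqueue []
Visit 3, enqueue []

BFS order: [5, 0, 1, 2, 4, 3]


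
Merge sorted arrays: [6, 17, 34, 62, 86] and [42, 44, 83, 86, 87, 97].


Take 6 from A
Take 17 from A
Take 34 from A
Take 42 from B
Take 44 from B
Take 62 from A
Take 83 from B
Take 86 from A

Merged: [6, 17, 34, 42, 44, 62, 83, 86, 86, 87, 97]


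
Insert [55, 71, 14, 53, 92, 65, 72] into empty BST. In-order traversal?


Insert 55: root
Insert 71: R from 55
Insert 14: L from 55
Insert 53: L from 55 -> R from 14
Insert 92: R from 55 -> R from 71
Insert 65: R from 55 -> L from 71
Insert 72: R from 55 -> R from 71 -> L from 92

In-order: [14, 53, 55, 65, 71, 72, 92]


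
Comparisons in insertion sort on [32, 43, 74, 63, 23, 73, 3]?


Algorithm: insertion sort
Input: [32, 43, 74, 63, 23, 73, 3]
Sorted: [3, 23, 32, 43, 63, 73, 74]

16


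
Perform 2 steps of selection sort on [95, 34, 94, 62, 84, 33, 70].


Initial: [95, 34, 94, 62, 84, 33, 70]
Step 1: min=33 at 5
  Swap: [33, 34, 94, 62, 84, 95, 70]
Step 2: min=34 at 1
  Swap: [33, 34, 94, 62, 84, 95, 70]

After 2 steps: [33, 34, 94, 62, 84, 95, 70]


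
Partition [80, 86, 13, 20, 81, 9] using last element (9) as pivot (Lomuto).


Pivot: 9
Place pivot at 0: [9, 86, 13, 20, 81, 80]

Partitioned: [9, 86, 13, 20, 81, 80]


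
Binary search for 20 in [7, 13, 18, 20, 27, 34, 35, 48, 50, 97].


Step 1: lo=0, hi=9, mid=4, val=27
Step 2: lo=0, hi=3, mid=1, val=13
Step 3: lo=2, hi=3, mid=2, val=18
Step 4: lo=3, hi=3, mid=3, val=20

Found at index 3


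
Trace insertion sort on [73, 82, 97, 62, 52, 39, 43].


Initial: [73, 82, 97, 62, 52, 39, 43]
Insert 82: [73, 82, 97, 62, 52, 39, 43]
Insert 97: [73, 82, 97, 62, 52, 39, 43]
Insert 62: [62, 73, 82, 97, 52, 39, 43]
Insert 52: [52, 62, 73, 82, 97, 39, 43]
Insert 39: [39, 52, 62, 73, 82, 97, 43]
Insert 43: [39, 43, 52, 62, 73, 82, 97]

Sorted: [39, 43, 52, 62, 73, 82, 97]


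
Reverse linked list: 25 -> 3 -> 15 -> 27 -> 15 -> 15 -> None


Step 1: curr=25, set curr.next=prev(None) | reversed so far: 25
Step 2: curr=3, set curr.next=prev(25) | reversed so far: 3 -> 25
Step 3: curr=15, set curr.next=prev(3) | reversed so far: 15 -> 3 -> 25
Step 4: curr=27, set curr.next=prev(15) | reversed so far: 27 -> 15 -> 3 -> 25
Step 5: curr=15, set curr.next=prev(27) | reversed so far: 15 -> 27 -> 15 -> 3 -> 25
Step 6: curr=15, set curr.next=prev(15) | reversed so far: 15 -> 15 -> 27 -> 15 -> 3 -> 25

15 -> 15 -> 27 -> 15 -> 3 -> 25 -> None


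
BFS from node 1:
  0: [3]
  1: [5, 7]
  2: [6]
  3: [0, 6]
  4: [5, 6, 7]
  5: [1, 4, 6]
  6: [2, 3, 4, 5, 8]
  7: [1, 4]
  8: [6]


Visit 1, enqueue [5, 7]
Visit 5, enqueue [4, 6]
Visit 7, enqueue []
Visit 4, enqueue []
Visit 6, enqueue [2, 3, 8]
Visit 2, enqueue []
Visit 3, enqueue [0]
Visit 8, enqueue []
Visit 0, enqueue []

BFS order: [1, 5, 7, 4, 6, 2, 3, 8, 0]


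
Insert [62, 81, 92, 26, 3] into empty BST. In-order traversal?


Insert 62: root
Insert 81: R from 62
Insert 92: R from 62 -> R from 81
Insert 26: L from 62
Insert 3: L from 62 -> L from 26

In-order: [3, 26, 62, 81, 92]


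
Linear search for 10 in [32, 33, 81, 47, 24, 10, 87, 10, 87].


i=0: 32!=10
i=1: 33!=10
i=2: 81!=10
i=3: 47!=10
i=4: 24!=10
i=5: 10==10 found!

Found at 5, 6 comps


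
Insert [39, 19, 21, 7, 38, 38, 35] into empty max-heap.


Insert 39: [39]
Insert 19: [39, 19]
Insert 21: [39, 19, 21]
Insert 7: [39, 19, 21, 7]
Insert 38: [39, 38, 21, 7, 19]
Insert 38: [39, 38, 38, 7, 19, 21]
Insert 35: [39, 38, 38, 7, 19, 21, 35]

Final heap: [39, 38, 38, 7, 19, 21, 35]


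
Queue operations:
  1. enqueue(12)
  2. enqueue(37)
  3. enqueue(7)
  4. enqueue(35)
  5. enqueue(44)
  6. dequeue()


enqueue(12) -> [12]
enqueue(37) -> [12, 37]
enqueue(7) -> [12, 37, 7]
enqueue(35) -> [12, 37, 7, 35]
enqueue(44) -> [12, 37, 7, 35, 44]
dequeue()->12, [37, 7, 35, 44]

Final queue: [37, 7, 35, 44]


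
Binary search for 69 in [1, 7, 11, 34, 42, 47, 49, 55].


Step 1: lo=0, hi=7, mid=3, val=34
Step 2: lo=4, hi=7, mid=5, val=47
Step 3: lo=6, hi=7, mid=6, val=49
Step 4: lo=7, hi=7, mid=7, val=55

Not found


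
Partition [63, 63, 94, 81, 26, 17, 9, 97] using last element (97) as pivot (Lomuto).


Pivot: 97
  63 <= 97: advance i (no swap)
  63 <= 97: advance i (no swap)
  94 <= 97: advance i (no swap)
  81 <= 97: advance i (no swap)
  26 <= 97: advance i (no swap)
  17 <= 97: advance i (no swap)
  9 <= 97: advance i (no swap)
Place pivot at 7: [63, 63, 94, 81, 26, 17, 9, 97]

Partitioned: [63, 63, 94, 81, 26, 17, 9, 97]


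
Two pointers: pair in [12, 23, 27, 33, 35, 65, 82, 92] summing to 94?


lo=0(12)+hi=7(92)=104
lo=0(12)+hi=6(82)=94

Yes: 12+82=94


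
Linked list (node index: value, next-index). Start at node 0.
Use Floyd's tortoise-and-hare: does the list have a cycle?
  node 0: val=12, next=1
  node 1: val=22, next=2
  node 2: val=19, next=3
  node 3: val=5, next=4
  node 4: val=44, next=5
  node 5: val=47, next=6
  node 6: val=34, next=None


Floyd's tortoise (slow, +1) and hare (fast, +2):
  init: slow=0, fast=0
  step 1: slow=1, fast=2
  step 2: slow=2, fast=4
  step 3: slow=3, fast=6
  step 4: fast -> None, no cycle

Cycle: no


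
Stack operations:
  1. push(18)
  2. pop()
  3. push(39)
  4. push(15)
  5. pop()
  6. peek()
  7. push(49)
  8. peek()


push(18) -> [18]
pop()->18, []
push(39) -> [39]
push(15) -> [39, 15]
pop()->15, [39]
peek()->39
push(49) -> [39, 49]
peek()->49

Final stack: [39, 49]


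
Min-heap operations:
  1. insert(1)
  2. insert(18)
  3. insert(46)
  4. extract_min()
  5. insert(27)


insert(1) -> [1]
insert(18) -> [1, 18]
insert(46) -> [1, 18, 46]
extract_min()->1, [18, 46]
insert(27) -> [18, 46, 27]

Final heap: [18, 46, 27]


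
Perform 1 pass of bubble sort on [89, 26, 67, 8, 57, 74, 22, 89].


Initial: [89, 26, 67, 8, 57, 74, 22, 89]
Pass 1: [26, 67, 8, 57, 74, 22, 89, 89] (6 swaps)

After 1 pass: [26, 67, 8, 57, 74, 22, 89, 89]


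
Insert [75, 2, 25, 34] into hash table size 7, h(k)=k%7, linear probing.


Insert 75: h=5 -> slot 5
Insert 2: h=2 -> slot 2
Insert 25: h=4 -> slot 4
Insert 34: h=6 -> slot 6

Table: [None, None, 2, None, 25, 75, 34]


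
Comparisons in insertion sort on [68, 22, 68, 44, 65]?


Algorithm: insertion sort
Input: [68, 22, 68, 44, 65]
Sorted: [22, 44, 65, 68, 68]

8


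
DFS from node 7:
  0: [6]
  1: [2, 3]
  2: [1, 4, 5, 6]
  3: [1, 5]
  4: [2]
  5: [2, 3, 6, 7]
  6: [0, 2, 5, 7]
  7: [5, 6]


Visit 7, push [6, 5]
Visit 5, push [6, 3, 2]
Visit 2, push [6, 4, 1]
Visit 1, push [3]
Visit 3, push []
Visit 4, push []
Visit 6, push [0]
Visit 0, push []

DFS order: [7, 5, 2, 1, 3, 4, 6, 0]


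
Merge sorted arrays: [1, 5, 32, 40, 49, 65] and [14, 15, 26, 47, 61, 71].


Take 1 from A
Take 5 from A
Take 14 from B
Take 15 from B
Take 26 from B
Take 32 from A
Take 40 from A
Take 47 from B
Take 49 from A
Take 61 from B
Take 65 from A

Merged: [1, 5, 14, 15, 26, 32, 40, 47, 49, 61, 65, 71]
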